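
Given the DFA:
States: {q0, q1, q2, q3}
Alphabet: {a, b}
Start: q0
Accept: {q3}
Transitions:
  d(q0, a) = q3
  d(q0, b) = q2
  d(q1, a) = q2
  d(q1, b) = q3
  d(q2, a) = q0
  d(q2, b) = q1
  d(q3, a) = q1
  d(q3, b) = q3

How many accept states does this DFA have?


Accept states listed: {q3}
Counting: q3(1)

1


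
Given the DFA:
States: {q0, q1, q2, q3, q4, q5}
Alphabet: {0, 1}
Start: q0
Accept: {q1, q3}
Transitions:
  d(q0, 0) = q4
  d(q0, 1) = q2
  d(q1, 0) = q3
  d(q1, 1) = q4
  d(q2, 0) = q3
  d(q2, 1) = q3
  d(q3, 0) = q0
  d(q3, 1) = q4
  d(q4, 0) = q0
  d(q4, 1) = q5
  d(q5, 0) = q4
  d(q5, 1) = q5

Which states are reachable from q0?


BFS from q0:
  layer 0: {q0}
  layer 1: {q2, q4}
  layer 2: {q3, q5}

{q0, q2, q3, q4, q5}


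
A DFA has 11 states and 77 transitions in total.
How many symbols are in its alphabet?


Each state has exactly one transition per symbol.
|alphabet| = transitions / states = 77 / 11 = 7

7


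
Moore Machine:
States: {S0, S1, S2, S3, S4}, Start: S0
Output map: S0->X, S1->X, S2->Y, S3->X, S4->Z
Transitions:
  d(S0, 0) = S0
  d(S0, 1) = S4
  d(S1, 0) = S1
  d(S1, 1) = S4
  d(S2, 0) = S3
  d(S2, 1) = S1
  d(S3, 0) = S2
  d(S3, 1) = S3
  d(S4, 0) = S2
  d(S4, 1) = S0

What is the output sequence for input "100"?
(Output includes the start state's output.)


Start: S0 (output X)
  --1--> S4 (output Z)
  --0--> S2 (output Y)
  --0--> S3 (output X)

"XZYX"


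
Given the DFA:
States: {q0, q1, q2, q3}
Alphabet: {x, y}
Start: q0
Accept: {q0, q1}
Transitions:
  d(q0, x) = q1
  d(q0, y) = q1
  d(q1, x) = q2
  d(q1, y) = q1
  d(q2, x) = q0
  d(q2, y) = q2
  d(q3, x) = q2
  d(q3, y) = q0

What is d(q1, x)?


Looking up transition d(q1, x)

q2


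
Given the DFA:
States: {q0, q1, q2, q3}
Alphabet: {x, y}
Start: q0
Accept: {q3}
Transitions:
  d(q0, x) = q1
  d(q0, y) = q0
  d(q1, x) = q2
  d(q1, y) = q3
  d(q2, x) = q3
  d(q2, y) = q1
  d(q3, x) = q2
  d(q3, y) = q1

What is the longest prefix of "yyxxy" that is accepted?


Run the DFA, marking each prefix where the state is accepting:
  "" -> q0 [reject]
  "y" -> q0 [reject]
  "yy" -> q0 [reject]
  "yyx" -> q1 [reject]
  "yyxx" -> q2 [reject]
  "yyxxy" -> q1 [reject]

No prefix is accepted


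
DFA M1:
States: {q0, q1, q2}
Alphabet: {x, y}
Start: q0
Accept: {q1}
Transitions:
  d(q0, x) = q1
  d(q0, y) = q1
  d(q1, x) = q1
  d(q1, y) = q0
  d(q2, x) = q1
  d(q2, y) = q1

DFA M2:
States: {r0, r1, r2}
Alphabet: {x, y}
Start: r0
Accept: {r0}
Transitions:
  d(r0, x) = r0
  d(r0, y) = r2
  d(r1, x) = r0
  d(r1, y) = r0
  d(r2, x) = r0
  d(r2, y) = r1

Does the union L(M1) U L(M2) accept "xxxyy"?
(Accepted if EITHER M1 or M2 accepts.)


M1: final=q1 accepted=True
M2: final=r1 accepted=False

Yes, union accepts


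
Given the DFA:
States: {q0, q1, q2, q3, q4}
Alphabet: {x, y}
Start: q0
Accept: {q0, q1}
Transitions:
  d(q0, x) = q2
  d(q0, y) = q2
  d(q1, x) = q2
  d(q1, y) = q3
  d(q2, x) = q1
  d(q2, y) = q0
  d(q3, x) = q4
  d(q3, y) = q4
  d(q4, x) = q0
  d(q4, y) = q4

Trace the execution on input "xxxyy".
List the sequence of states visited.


Input: xxxyy
d(q0, x) = q2
d(q2, x) = q1
d(q1, x) = q2
d(q2, y) = q0
d(q0, y) = q2


q0 -> q2 -> q1 -> q2 -> q0 -> q2


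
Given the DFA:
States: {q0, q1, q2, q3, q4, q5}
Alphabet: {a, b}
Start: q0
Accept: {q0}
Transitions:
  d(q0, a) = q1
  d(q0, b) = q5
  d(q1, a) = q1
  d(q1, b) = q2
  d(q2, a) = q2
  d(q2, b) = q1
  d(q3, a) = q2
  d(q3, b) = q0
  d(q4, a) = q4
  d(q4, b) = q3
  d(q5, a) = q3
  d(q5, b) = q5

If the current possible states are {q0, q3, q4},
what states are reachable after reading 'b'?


Apply transition on 'b' from each current state:
  d(q0, b) = q5
  d(q3, b) = q0
  d(q4, b) = q3

{q0, q3, q5}


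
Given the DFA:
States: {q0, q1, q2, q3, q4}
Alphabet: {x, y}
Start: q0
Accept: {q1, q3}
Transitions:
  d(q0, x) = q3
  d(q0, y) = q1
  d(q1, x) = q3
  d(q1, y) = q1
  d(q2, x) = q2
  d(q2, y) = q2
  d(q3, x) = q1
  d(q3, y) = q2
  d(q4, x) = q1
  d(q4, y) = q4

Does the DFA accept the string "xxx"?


Trace: q0 -> q3 -> q1 -> q3
Final state: q3
Accept states: {q1, q3}

Yes, accepted (final state q3 is an accept state)


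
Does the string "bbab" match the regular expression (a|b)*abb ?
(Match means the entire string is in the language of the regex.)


|string| = 4; first = 'b'; last = 'b'

No, "bbab" does not match (a|b)*abb


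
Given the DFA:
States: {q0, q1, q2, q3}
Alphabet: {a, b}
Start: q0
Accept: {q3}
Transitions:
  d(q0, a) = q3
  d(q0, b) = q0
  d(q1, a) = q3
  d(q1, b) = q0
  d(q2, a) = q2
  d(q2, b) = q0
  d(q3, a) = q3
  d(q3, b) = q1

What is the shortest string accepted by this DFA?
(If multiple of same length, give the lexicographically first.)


BFS by string length (lex-first path to each state shown):
  len 0: q0<-""
  len 1: q0<-"b", q3<-"a"
Found accept state at length 1.

"a"


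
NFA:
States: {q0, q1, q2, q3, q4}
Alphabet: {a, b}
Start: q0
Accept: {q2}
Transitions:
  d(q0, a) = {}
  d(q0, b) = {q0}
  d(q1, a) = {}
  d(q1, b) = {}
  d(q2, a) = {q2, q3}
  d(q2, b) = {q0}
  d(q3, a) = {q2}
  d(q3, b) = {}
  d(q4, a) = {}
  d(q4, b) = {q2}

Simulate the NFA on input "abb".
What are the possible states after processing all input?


Start: {q0}
  --a--> {}
  --b--> {}
  --b--> {}

{} (empty set, no valid transitions)


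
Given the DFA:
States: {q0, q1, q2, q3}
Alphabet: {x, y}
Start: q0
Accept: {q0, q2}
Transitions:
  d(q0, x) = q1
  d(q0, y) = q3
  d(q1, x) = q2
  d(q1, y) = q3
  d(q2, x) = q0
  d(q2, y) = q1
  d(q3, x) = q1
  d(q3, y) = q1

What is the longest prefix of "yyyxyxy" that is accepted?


Run the DFA, marking each prefix where the state is accepting:
  "" -> q0 [accept]
  "y" -> q3 [reject]
  "yy" -> q1 [reject]
  "yyy" -> q3 [reject]
  "yyyx" -> q1 [reject]
  "yyyxy" -> q3 [reject]
  "yyyxyx" -> q1 [reject]
  "yyyxyxy" -> q3 [reject]

""


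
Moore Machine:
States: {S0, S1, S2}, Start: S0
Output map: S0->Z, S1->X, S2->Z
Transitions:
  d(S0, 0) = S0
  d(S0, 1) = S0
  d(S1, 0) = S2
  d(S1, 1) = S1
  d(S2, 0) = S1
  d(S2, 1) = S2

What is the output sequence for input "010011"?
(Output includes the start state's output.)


Start: S0 (output Z)
  --0--> S0 (output Z)
  --1--> S0 (output Z)
  --0--> S0 (output Z)
  --0--> S0 (output Z)
  --1--> S0 (output Z)
  --1--> S0 (output Z)

"ZZZZZZZ"


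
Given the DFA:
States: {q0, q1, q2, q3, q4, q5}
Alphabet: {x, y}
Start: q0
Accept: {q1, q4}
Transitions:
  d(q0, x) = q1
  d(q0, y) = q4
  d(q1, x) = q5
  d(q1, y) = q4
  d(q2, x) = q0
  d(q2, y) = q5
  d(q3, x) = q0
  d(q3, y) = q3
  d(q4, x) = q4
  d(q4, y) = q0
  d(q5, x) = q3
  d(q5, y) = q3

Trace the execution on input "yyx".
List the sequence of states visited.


Input: yyx
d(q0, y) = q4
d(q4, y) = q0
d(q0, x) = q1


q0 -> q4 -> q0 -> q1


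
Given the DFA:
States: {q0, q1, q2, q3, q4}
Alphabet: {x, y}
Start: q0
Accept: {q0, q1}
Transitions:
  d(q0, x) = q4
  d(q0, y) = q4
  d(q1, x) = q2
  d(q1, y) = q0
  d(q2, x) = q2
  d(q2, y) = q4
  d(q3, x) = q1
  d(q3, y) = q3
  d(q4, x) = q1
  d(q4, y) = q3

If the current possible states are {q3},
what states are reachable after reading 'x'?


Apply transition on 'x' from each current state:
  d(q3, x) = q1

{q1}


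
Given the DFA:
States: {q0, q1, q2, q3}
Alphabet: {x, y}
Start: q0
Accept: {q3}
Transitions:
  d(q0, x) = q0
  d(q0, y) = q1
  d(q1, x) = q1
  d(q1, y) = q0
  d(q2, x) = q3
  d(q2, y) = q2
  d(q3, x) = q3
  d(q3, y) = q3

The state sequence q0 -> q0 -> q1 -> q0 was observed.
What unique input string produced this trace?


Trace back each transition to find the symbol:
  q0 --[x]--> q0
  q0 --[y]--> q1
  q1 --[y]--> q0

"xyy"


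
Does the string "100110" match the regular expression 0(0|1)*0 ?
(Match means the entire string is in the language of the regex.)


|string| = 6; first = '1'; last = '0'

No, "100110" does not match 0(0|1)*0


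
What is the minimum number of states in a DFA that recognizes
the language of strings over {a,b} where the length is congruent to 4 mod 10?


States track (length) mod 10.
Need 10 states: one per remainder 0..9; accept = remainder 4.

10


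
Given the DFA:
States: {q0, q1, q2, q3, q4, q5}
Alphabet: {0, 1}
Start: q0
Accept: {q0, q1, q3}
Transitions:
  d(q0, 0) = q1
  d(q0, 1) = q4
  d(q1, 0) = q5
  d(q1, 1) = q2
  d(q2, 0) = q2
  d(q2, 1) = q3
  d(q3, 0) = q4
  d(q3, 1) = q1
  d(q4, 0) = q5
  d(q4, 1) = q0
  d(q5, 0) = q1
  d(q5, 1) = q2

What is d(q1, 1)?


Looking up transition d(q1, 1)

q2


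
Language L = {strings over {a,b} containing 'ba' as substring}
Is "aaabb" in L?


'ba' does not occur

No, "aaabb" is not in L


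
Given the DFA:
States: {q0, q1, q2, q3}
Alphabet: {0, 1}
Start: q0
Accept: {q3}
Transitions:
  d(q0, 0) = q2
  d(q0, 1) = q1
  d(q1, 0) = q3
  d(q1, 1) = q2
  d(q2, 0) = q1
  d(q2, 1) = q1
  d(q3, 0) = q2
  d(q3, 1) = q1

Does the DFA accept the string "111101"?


Trace: q0 -> q1 -> q2 -> q1 -> q2 -> q1 -> q2
Final state: q2
Accept states: {q3}

No, rejected (final state q2 is not an accept state)


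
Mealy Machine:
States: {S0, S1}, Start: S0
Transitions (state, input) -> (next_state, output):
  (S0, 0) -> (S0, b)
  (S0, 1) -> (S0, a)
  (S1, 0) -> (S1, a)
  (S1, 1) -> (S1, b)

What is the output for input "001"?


Step-by-step:
  (S0, 0) -> (S0, b)
  (S0, 0) -> (S0, b)
  (S0, 1) -> (S0, a)

"bba"


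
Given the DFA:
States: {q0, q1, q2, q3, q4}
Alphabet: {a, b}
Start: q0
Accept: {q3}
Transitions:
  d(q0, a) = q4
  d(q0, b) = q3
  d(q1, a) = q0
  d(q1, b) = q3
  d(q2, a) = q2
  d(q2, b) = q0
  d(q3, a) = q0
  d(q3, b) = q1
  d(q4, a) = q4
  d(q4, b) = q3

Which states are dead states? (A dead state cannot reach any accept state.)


Forward reachability from each state:
  q0 -> reaches accept state q3 (live)
  q1 -> reaches accept state q3 (live)
  q2 -> reaches accept state q3 (live)
  q3 -> reaches accept state q3 (live)
  q4 -> reaches accept state q3 (live)

None (all states can reach an accept state)


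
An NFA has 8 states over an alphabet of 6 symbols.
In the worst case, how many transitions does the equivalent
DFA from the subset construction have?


Subset construction: one DFA state per subset of NFA states = 2^8 = 256 states.
Each DFA state has 6 outgoing transitions: 256 * 6 = 1536

1536


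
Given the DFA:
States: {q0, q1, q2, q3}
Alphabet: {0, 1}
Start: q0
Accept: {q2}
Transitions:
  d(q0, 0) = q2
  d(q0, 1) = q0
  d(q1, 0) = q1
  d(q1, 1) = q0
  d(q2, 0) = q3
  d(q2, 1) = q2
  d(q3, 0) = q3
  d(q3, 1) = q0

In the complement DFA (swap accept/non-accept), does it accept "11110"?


Trace: q0 -> q0 -> q0 -> q0 -> q0 -> q2
Final: q2
Original accept: {q2}
Complement: q2 is in original accept

No, complement rejects (original accepts)


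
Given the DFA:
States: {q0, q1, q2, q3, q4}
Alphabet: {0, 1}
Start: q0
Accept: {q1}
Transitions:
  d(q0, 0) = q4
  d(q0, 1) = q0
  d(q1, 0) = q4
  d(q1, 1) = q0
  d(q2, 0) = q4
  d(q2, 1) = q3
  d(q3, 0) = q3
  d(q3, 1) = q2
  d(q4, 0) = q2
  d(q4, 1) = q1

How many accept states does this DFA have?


Accept states listed: {q1}
Counting: q1(1)

1


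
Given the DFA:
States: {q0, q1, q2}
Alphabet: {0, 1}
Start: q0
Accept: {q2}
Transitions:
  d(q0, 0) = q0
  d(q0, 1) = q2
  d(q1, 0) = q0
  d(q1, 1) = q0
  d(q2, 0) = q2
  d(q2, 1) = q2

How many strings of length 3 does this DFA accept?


Enumerating all length-3 strings:
  "000" -> q0 [reject]
  "001" -> q2 [accept]
  "010" -> q2 [accept]
  "011" -> q2 [accept]
  "100" -> q2 [accept]
  "101" -> q2 [accept]
  "110" -> q2 [accept]
  "111" -> q2 [accept]

7 out of 8


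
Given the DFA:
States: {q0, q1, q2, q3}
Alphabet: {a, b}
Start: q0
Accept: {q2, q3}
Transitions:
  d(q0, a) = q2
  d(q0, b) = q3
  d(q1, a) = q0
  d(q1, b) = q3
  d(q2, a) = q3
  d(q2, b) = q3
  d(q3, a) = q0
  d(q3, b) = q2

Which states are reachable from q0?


BFS from q0:
  layer 0: {q0}
  layer 1: {q2, q3}

{q0, q2, q3}


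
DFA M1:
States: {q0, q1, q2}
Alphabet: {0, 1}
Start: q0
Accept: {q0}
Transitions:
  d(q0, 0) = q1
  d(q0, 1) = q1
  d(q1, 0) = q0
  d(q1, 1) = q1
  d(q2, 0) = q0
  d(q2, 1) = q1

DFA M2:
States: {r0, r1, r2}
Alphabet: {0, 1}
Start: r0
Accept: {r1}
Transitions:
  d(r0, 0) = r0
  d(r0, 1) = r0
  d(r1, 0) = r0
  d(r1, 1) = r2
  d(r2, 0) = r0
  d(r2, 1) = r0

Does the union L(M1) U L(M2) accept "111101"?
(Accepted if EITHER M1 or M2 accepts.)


M1: final=q1 accepted=False
M2: final=r0 accepted=False

No, union rejects (neither accepts)


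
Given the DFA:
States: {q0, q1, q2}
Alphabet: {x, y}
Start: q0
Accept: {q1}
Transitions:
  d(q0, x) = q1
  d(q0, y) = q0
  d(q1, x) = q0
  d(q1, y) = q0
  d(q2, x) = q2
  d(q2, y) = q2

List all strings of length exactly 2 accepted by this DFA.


All strings of length 2: 4 total
Accepted: 1

"yx"


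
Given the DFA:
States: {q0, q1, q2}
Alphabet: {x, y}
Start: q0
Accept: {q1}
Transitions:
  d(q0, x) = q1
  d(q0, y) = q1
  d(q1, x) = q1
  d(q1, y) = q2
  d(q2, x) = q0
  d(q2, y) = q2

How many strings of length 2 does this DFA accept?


Enumerating all length-2 strings:
  "xx" -> q1 [accept]
  "xy" -> q2 [reject]
  "yx" -> q1 [accept]
  "yy" -> q2 [reject]

2 out of 4


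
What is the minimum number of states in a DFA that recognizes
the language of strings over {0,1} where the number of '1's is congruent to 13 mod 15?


States track (count of '1') mod 15.
Need 15 states: one per remainder 0..14; accept = remainder 13.

15


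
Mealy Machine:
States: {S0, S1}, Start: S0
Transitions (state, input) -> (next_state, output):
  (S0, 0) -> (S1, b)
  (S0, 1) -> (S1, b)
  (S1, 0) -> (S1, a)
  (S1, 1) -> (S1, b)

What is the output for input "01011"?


Step-by-step:
  (S0, 0) -> (S1, b)
  (S1, 1) -> (S1, b)
  (S1, 0) -> (S1, a)
  (S1, 1) -> (S1, b)
  (S1, 1) -> (S1, b)

"bbabb"


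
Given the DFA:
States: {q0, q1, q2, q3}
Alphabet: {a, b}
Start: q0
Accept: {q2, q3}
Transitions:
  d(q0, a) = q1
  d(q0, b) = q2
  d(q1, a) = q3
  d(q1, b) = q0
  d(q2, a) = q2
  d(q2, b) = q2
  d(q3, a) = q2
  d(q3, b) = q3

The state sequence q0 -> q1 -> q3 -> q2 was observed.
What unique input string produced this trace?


Trace back each transition to find the symbol:
  q0 --[a]--> q1
  q1 --[a]--> q3
  q3 --[a]--> q2

"aaa"


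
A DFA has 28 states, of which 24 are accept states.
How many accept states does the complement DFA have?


Complement swaps accept and non-accept states.
28 - 24 = 4

4


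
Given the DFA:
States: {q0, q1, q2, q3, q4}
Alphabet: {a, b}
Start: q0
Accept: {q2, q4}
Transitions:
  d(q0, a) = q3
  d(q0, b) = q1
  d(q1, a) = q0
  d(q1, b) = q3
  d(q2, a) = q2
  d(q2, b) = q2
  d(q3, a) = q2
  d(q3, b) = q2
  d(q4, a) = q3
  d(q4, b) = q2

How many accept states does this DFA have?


Accept states listed: {q2, q4}
Counting: q2(1) q4(2)

2


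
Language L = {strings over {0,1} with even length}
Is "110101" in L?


length = 6; 6 mod 2 = 0

Yes, "110101" is in L


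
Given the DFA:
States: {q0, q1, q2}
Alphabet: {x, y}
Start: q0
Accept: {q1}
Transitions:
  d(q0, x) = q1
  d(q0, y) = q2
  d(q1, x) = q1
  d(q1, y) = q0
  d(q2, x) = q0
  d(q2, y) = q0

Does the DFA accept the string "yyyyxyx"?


Trace: q0 -> q2 -> q0 -> q2 -> q0 -> q1 -> q0 -> q1
Final state: q1
Accept states: {q1}

Yes, accepted (final state q1 is an accept state)


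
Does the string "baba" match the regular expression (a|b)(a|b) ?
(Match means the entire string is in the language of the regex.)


|string| = 4; first = 'b'; last = 'a'

No, "baba" does not match (a|b)(a|b)


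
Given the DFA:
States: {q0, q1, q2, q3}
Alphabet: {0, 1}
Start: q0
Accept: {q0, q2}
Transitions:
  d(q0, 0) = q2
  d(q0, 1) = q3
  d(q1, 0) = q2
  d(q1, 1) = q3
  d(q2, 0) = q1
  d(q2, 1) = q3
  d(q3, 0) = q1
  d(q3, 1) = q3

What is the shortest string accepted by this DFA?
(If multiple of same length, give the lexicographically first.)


BFS by string length (lex-first path to each state shown):
  len 0: q0<-""
Found accept state at length 0.

"" (empty string)


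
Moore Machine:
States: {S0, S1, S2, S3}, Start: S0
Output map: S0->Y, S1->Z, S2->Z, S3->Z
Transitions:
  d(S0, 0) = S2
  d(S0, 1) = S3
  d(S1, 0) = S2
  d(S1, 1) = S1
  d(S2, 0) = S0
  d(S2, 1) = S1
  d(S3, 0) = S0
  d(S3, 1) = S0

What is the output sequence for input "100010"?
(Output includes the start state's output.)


Start: S0 (output Y)
  --1--> S3 (output Z)
  --0--> S0 (output Y)
  --0--> S2 (output Z)
  --0--> S0 (output Y)
  --1--> S3 (output Z)
  --0--> S0 (output Y)

"YZYZYZY"


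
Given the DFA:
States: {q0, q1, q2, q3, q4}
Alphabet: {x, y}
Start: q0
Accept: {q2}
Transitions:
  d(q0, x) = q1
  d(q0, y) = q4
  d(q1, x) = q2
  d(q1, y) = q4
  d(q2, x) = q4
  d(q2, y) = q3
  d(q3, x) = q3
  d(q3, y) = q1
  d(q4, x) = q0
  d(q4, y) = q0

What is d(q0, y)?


Looking up transition d(q0, y)

q4


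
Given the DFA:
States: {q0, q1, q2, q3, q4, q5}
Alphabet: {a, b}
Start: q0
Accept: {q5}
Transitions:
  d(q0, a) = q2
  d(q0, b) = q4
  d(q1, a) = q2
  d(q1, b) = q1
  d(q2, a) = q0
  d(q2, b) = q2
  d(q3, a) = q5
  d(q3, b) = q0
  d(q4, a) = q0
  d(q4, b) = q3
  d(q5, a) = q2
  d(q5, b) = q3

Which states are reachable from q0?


BFS from q0:
  layer 0: {q0}
  layer 1: {q2, q4}
  layer 2: {q3}
  layer 3: {q5}

{q0, q2, q3, q4, q5}


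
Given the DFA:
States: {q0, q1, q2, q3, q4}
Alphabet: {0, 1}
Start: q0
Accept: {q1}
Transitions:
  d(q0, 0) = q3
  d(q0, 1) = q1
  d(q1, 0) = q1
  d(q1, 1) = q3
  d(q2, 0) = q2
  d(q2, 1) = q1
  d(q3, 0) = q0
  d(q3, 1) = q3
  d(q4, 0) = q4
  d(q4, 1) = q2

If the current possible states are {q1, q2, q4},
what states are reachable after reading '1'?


Apply transition on '1' from each current state:
  d(q1, 1) = q3
  d(q2, 1) = q1
  d(q4, 1) = q2

{q1, q2, q3}


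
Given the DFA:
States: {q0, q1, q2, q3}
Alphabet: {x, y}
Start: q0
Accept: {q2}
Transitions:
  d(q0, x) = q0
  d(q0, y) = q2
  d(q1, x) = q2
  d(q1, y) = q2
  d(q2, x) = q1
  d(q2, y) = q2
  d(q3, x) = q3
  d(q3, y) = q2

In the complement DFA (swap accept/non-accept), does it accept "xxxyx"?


Trace: q0 -> q0 -> q0 -> q0 -> q2 -> q1
Final: q1
Original accept: {q2}
Complement: q1 is not in original accept

Yes, complement accepts (original rejects)


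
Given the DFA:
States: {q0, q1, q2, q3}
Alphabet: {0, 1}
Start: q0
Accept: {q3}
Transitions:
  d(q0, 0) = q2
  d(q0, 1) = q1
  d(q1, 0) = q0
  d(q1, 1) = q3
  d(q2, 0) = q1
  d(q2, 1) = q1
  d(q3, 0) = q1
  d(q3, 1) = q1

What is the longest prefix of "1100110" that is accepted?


Run the DFA, marking each prefix where the state is accepting:
  "" -> q0 [reject]
  "1" -> q1 [reject]
  "11" -> q3 [accept]
  "110" -> q1 [reject]
  "1100" -> q0 [reject]
  "11001" -> q1 [reject]
  "110011" -> q3 [accept]
  "1100110" -> q1 [reject]

"110011"


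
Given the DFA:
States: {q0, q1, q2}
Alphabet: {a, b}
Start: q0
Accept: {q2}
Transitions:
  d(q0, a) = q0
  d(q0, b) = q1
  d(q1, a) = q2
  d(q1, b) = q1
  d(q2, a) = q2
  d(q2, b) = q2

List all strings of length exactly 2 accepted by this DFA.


All strings of length 2: 4 total
Accepted: 1

"ba"


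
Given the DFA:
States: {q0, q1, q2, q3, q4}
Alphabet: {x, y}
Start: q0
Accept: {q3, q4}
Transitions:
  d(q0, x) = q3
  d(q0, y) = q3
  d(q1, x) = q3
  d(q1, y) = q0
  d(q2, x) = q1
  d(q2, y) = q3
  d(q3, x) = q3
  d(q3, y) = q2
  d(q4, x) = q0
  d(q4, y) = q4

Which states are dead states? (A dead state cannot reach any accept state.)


Forward reachability from each state:
  q0 -> reaches accept state q3 (live)
  q1 -> reaches accept state q3 (live)
  q2 -> reaches accept state q3 (live)
  q3 -> reaches accept state q3 (live)
  q4 -> reaches accept state q3 (live)

None (all states can reach an accept state)


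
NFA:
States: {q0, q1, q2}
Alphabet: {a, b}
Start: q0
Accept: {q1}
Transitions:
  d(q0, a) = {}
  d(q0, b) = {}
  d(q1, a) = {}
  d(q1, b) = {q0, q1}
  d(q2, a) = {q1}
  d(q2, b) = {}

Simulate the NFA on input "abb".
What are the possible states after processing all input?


Start: {q0}
  --a--> {}
  --b--> {}
  --b--> {}

{} (empty set, no valid transitions)


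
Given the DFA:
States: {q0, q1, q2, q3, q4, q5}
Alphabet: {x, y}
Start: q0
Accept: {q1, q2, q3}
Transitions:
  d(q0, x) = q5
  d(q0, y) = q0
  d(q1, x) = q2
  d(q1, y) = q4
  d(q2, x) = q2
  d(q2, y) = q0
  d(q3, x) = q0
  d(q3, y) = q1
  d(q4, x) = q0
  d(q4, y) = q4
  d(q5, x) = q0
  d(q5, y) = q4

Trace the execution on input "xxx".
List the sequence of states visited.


Input: xxx
d(q0, x) = q5
d(q5, x) = q0
d(q0, x) = q5


q0 -> q5 -> q0 -> q5


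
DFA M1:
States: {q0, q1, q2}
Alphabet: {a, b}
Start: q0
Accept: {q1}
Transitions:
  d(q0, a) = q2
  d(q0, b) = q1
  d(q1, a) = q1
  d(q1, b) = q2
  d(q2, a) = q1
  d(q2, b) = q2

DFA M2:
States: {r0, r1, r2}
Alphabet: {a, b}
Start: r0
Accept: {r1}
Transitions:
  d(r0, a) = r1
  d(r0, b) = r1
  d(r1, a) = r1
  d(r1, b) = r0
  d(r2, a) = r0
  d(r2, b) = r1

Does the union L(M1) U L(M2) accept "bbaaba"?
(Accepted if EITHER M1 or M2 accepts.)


M1: final=q1 accepted=True
M2: final=r1 accepted=True

Yes, union accepts


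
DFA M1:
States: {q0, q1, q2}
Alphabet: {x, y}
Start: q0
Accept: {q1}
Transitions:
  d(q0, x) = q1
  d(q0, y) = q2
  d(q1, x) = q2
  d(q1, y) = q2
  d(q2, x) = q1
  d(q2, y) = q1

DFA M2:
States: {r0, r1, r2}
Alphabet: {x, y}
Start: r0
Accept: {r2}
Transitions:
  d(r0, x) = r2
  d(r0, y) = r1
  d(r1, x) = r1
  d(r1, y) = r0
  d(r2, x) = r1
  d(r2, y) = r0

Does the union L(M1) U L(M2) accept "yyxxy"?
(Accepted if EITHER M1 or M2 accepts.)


M1: final=q2 accepted=False
M2: final=r0 accepted=False

No, union rejects (neither accepts)


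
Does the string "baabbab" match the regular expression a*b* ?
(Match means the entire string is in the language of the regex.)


|string| = 7; first = 'b'; last = 'b'

No, "baabbab" does not match a*b*


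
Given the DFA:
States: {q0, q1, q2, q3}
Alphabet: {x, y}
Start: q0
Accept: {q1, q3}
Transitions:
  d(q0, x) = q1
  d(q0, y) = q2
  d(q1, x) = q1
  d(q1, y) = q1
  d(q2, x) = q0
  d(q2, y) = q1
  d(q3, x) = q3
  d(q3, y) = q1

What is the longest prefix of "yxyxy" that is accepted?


Run the DFA, marking each prefix where the state is accepting:
  "" -> q0 [reject]
  "y" -> q2 [reject]
  "yx" -> q0 [reject]
  "yxy" -> q2 [reject]
  "yxyx" -> q0 [reject]
  "yxyxy" -> q2 [reject]

No prefix is accepted


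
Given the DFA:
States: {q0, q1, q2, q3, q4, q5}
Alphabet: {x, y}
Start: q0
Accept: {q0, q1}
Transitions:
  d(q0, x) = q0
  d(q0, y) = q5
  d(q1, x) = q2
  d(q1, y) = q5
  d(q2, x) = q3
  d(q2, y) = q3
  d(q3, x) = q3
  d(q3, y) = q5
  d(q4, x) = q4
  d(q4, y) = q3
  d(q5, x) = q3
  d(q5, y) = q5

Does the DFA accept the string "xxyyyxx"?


Trace: q0 -> q0 -> q0 -> q5 -> q5 -> q5 -> q3 -> q3
Final state: q3
Accept states: {q0, q1}

No, rejected (final state q3 is not an accept state)


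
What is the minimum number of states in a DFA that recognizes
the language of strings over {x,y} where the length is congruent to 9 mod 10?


States track (length) mod 10.
Need 10 states: one per remainder 0..9; accept = remainder 9.

10


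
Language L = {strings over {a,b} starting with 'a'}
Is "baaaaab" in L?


first symbol = 'b'

No, "baaaaab" is not in L


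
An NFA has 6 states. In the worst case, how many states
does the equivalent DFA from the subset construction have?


Subset construction: one DFA state per subset of NFA states.
2^6 = 64

64


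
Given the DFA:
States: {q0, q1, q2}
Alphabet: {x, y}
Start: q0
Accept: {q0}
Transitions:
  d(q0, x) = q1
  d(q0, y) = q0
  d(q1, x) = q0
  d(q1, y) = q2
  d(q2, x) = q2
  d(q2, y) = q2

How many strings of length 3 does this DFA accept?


Enumerating all length-3 strings:
  "xxx" -> q1 [reject]
  "xxy" -> q0 [accept]
  "xyx" -> q2 [reject]
  "xyy" -> q2 [reject]
  "yxx" -> q0 [accept]
  "yxy" -> q2 [reject]
  "yyx" -> q1 [reject]
  "yyy" -> q0 [accept]

3 out of 8


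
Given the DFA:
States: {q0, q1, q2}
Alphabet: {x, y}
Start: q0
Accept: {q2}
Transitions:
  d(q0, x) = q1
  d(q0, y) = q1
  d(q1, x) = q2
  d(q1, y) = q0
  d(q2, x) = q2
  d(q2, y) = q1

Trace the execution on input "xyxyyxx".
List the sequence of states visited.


Input: xyxyyxx
d(q0, x) = q1
d(q1, y) = q0
d(q0, x) = q1
d(q1, y) = q0
d(q0, y) = q1
d(q1, x) = q2
d(q2, x) = q2


q0 -> q1 -> q0 -> q1 -> q0 -> q1 -> q2 -> q2


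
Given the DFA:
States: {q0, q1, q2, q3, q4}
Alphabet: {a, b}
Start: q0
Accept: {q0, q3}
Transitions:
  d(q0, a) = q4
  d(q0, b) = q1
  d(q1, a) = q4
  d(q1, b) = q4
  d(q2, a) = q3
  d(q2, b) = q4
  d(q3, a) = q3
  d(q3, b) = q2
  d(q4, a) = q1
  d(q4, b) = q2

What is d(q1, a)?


Looking up transition d(q1, a)

q4


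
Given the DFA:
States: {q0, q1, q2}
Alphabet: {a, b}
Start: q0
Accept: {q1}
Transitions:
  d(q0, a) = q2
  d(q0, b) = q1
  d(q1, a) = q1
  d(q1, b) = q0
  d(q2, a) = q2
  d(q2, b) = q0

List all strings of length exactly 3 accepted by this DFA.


All strings of length 3: 8 total
Accepted: 3

"abb", "baa", "bbb"


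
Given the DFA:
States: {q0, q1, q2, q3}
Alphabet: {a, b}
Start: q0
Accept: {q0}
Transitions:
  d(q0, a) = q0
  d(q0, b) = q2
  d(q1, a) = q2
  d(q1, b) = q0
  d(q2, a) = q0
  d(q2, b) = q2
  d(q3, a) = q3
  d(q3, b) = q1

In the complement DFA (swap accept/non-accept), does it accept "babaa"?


Trace: q0 -> q2 -> q0 -> q2 -> q0 -> q0
Final: q0
Original accept: {q0}
Complement: q0 is in original accept

No, complement rejects (original accepts)


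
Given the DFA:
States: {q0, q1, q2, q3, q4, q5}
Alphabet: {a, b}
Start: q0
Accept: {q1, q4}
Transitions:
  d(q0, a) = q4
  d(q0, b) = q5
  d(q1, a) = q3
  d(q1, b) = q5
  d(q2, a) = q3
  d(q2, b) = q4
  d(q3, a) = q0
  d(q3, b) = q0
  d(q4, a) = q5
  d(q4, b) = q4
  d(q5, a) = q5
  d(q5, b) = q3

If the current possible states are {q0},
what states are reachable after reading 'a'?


Apply transition on 'a' from each current state:
  d(q0, a) = q4

{q4}


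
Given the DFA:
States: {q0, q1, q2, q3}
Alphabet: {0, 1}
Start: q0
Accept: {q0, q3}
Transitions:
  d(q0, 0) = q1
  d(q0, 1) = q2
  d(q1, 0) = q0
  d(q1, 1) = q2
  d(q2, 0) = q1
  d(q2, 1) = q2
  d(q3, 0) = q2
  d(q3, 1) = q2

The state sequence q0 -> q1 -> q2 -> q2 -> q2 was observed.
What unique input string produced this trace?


Trace back each transition to find the symbol:
  q0 --[0]--> q1
  q1 --[1]--> q2
  q2 --[1]--> q2
  q2 --[1]--> q2

"0111"


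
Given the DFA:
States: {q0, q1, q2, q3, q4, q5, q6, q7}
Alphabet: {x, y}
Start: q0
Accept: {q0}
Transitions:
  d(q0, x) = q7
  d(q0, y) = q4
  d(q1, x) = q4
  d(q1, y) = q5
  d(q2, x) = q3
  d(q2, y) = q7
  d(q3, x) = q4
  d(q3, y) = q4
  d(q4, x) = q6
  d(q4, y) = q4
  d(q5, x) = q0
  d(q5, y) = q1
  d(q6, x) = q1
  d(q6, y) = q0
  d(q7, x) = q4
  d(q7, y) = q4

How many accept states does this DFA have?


Accept states listed: {q0}
Counting: q0(1)

1


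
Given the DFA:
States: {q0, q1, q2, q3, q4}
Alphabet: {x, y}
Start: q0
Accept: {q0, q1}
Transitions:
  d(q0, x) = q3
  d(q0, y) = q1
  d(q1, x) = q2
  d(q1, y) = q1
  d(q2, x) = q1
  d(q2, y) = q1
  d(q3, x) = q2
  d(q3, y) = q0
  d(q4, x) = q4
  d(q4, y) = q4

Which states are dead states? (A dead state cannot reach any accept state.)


Forward reachability from each state:
  q0 -> reaches accept state q0 (live)
  q1 -> reaches accept state q1 (live)
  q2 -> reaches accept state q1 (live)
  q3 -> reaches accept state q0 (live)
  q4 -> reaches {q4}, no accept state (dead)

{q4}


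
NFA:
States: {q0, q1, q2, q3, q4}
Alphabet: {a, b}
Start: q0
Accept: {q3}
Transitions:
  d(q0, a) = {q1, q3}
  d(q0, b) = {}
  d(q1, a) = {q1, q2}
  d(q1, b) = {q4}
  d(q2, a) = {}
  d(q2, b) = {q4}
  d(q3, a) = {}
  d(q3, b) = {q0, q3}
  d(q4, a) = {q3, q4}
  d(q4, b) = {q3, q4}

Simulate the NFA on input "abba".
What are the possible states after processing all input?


Start: {q0}
  --a--> {q1, q3}
  --b--> {q0, q3, q4}
  --b--> {q0, q3, q4}
  --a--> {q1, q3, q4}

{q1, q3, q4}


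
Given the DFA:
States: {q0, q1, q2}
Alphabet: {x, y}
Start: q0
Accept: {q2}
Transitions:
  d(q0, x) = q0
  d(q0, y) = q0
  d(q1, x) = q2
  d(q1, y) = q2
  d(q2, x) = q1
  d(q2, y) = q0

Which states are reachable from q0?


BFS from q0:
  layer 0: {q0}

{q0}


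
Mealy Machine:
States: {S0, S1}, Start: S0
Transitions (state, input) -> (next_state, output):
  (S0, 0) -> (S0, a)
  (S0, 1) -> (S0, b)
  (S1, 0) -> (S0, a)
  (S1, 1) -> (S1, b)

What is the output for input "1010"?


Step-by-step:
  (S0, 1) -> (S0, b)
  (S0, 0) -> (S0, a)
  (S0, 1) -> (S0, b)
  (S0, 0) -> (S0, a)

"baba"


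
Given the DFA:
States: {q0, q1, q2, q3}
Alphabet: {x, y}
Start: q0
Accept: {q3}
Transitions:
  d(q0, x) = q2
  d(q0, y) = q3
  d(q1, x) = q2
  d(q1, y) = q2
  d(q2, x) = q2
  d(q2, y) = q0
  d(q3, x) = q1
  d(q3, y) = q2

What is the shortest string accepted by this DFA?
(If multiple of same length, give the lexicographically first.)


BFS by string length (lex-first path to each state shown):
  len 0: q0<-""
  len 1: q2<-"x", q3<-"y"
Found accept state at length 1.

"y"


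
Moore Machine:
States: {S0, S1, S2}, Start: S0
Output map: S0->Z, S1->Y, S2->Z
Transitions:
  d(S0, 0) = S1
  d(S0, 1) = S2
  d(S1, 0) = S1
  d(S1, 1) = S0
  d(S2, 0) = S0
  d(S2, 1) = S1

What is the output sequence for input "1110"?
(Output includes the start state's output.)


Start: S0 (output Z)
  --1--> S2 (output Z)
  --1--> S1 (output Y)
  --1--> S0 (output Z)
  --0--> S1 (output Y)

"ZZYZY"


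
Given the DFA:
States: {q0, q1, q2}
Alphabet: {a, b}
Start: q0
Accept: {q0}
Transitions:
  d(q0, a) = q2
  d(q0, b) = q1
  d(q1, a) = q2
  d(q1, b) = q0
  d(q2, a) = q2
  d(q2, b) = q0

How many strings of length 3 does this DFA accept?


Enumerating all length-3 strings:
  "aaa" -> q2 [reject]
  "aab" -> q0 [accept]
  "aba" -> q2 [reject]
  "abb" -> q1 [reject]
  "baa" -> q2 [reject]
  "bab" -> q0 [accept]
  "bba" -> q2 [reject]
  "bbb" -> q1 [reject]

2 out of 8


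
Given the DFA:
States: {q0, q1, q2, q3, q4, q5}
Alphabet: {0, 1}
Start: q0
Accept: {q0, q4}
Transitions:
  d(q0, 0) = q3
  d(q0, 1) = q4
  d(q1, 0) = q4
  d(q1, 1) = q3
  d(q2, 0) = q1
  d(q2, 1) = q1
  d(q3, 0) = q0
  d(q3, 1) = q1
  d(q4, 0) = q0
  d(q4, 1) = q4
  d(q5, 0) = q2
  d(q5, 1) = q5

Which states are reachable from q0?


BFS from q0:
  layer 0: {q0}
  layer 1: {q3, q4}
  layer 2: {q1}

{q0, q1, q3, q4}


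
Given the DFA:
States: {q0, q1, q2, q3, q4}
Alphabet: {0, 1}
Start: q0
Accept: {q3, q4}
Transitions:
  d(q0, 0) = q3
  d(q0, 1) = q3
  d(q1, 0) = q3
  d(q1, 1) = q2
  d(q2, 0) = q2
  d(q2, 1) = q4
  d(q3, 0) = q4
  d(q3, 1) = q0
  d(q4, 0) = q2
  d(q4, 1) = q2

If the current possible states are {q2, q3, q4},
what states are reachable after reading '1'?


Apply transition on '1' from each current state:
  d(q2, 1) = q4
  d(q3, 1) = q0
  d(q4, 1) = q2

{q0, q2, q4}


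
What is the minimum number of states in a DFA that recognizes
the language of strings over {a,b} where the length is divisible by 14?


States track (length) mod 14.
Need 14 states: one per remainder 0..13; accept = remainder 0.

14


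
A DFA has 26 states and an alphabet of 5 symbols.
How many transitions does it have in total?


Each state has exactly one transition per symbol.
26 * 5 = 130

130


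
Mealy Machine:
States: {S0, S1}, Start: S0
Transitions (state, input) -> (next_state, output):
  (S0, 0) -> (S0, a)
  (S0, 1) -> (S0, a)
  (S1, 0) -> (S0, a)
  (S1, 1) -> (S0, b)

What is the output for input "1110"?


Step-by-step:
  (S0, 1) -> (S0, a)
  (S0, 1) -> (S0, a)
  (S0, 1) -> (S0, a)
  (S0, 0) -> (S0, a)

"aaaa"


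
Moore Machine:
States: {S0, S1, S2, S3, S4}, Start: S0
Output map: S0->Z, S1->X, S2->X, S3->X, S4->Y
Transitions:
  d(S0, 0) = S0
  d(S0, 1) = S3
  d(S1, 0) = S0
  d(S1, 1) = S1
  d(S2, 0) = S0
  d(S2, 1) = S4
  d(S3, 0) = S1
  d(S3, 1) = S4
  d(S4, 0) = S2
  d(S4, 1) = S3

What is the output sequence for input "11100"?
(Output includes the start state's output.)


Start: S0 (output Z)
  --1--> S3 (output X)
  --1--> S4 (output Y)
  --1--> S3 (output X)
  --0--> S1 (output X)
  --0--> S0 (output Z)

"ZXYXXZ"


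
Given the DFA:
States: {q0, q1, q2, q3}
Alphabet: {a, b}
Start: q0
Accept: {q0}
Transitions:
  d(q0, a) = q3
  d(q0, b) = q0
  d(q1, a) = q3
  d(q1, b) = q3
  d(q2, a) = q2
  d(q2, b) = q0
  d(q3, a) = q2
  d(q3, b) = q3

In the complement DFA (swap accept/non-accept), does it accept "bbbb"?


Trace: q0 -> q0 -> q0 -> q0 -> q0
Final: q0
Original accept: {q0}
Complement: q0 is in original accept

No, complement rejects (original accepts)


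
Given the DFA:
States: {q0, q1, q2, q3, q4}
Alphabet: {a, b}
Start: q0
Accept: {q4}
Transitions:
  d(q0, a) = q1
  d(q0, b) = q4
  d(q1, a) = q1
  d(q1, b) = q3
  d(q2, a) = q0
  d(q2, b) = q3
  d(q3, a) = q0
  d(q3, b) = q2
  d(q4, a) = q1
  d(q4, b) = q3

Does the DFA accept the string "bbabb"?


Trace: q0 -> q4 -> q3 -> q0 -> q4 -> q3
Final state: q3
Accept states: {q4}

No, rejected (final state q3 is not an accept state)


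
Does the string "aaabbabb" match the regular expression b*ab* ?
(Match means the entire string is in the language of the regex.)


|string| = 8; first = 'a'; last = 'b'

No, "aaabbabb" does not match b*ab*


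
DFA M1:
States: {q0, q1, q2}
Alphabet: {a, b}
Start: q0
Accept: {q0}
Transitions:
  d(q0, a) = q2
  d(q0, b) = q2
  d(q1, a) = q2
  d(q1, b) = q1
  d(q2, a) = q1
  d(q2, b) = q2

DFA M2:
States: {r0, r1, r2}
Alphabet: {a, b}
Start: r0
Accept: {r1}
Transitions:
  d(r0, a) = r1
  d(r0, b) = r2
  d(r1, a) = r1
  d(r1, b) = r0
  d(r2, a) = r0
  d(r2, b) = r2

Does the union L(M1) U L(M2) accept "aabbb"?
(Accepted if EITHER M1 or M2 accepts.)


M1: final=q1 accepted=False
M2: final=r2 accepted=False

No, union rejects (neither accepts)


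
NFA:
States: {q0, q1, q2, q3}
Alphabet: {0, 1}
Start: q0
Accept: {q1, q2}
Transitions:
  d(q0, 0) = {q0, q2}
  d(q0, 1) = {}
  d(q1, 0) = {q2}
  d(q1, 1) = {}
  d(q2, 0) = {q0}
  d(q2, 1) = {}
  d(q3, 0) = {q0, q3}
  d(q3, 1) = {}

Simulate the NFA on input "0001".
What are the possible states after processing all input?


Start: {q0}
  --0--> {q0, q2}
  --0--> {q0, q2}
  --0--> {q0, q2}
  --1--> {}

{} (empty set, no valid transitions)


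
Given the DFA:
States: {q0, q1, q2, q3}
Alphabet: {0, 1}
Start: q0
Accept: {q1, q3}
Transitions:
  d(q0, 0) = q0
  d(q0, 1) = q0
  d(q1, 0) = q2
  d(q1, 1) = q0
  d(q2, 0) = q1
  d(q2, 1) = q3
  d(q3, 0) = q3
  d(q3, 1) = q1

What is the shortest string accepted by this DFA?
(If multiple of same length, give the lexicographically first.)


BFS by string length (lex-first path to each state shown):
  len 0: q0<-""
  len 1: q0<-"0"
  len 2: q0<-"00"
  len 3: q0<-"000"
  len 4: q0<-"0000"
  len 5: q0<-"00000"
  len 6: q0<-"000000"
  len 7: q0<-"0000000"
  len 8: q0<-"00000000"

No string accepted (empty language)


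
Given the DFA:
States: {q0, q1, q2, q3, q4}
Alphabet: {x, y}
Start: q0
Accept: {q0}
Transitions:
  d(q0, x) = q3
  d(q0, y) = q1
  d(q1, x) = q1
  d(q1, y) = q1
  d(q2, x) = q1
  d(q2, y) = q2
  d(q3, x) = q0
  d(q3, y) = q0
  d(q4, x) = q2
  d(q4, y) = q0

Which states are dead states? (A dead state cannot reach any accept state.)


Forward reachability from each state:
  q0 -> reaches accept state q0 (live)
  q1 -> reaches {q1}, no accept state (dead)
  q2 -> reaches {q1, q2}, no accept state (dead)
  q3 -> reaches accept state q0 (live)
  q4 -> reaches accept state q0 (live)

{q1, q2}


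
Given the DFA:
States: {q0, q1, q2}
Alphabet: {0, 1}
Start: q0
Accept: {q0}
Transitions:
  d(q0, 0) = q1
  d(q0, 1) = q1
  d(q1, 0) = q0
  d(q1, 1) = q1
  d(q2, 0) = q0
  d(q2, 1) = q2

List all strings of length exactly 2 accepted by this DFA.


All strings of length 2: 4 total
Accepted: 2

"00", "10"


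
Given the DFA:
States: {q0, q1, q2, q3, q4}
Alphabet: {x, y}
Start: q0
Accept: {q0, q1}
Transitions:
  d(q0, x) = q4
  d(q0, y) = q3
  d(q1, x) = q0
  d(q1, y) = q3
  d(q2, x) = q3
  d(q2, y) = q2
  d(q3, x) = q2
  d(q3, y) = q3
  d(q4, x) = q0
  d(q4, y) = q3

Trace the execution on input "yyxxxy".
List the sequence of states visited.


Input: yyxxxy
d(q0, y) = q3
d(q3, y) = q3
d(q3, x) = q2
d(q2, x) = q3
d(q3, x) = q2
d(q2, y) = q2


q0 -> q3 -> q3 -> q2 -> q3 -> q2 -> q2


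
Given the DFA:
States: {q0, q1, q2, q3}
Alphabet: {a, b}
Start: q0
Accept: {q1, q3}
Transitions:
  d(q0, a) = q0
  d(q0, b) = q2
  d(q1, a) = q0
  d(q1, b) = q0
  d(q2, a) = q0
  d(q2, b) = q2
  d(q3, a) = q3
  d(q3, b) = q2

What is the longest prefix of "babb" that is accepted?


Run the DFA, marking each prefix where the state is accepting:
  "" -> q0 [reject]
  "b" -> q2 [reject]
  "ba" -> q0 [reject]
  "bab" -> q2 [reject]
  "babb" -> q2 [reject]

No prefix is accepted


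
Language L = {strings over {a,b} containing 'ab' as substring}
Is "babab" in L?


'ab' occurs at index 1

Yes, "babab" is in L


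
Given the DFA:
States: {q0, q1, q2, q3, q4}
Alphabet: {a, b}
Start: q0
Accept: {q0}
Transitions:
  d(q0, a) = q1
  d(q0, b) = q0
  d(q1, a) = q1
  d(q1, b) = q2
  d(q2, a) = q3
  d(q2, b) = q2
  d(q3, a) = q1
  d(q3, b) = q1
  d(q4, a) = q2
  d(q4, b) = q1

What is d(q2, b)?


Looking up transition d(q2, b)

q2


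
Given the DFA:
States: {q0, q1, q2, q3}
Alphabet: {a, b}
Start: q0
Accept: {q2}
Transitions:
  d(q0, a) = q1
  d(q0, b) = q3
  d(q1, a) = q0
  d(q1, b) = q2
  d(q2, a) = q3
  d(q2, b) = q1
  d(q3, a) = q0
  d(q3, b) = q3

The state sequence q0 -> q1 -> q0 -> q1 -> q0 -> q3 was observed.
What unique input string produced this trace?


Trace back each transition to find the symbol:
  q0 --[a]--> q1
  q1 --[a]--> q0
  q0 --[a]--> q1
  q1 --[a]--> q0
  q0 --[b]--> q3

"aaaab"


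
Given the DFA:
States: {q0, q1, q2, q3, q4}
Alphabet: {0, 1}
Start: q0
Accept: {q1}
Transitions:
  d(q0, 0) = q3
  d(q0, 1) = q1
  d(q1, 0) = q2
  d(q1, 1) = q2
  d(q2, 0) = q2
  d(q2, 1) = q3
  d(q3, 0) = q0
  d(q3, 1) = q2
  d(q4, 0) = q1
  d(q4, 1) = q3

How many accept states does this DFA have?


Accept states listed: {q1}
Counting: q1(1)

1


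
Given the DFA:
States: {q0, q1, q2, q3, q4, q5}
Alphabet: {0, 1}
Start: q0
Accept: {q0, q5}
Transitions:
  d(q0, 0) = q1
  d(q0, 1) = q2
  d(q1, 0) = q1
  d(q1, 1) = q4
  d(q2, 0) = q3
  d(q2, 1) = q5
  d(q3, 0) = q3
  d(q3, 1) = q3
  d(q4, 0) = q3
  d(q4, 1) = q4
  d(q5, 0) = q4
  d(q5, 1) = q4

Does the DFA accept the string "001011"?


Trace: q0 -> q1 -> q1 -> q4 -> q3 -> q3 -> q3
Final state: q3
Accept states: {q0, q5}

No, rejected (final state q3 is not an accept state)


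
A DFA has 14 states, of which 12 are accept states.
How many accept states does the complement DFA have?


Complement swaps accept and non-accept states.
14 - 12 = 2

2


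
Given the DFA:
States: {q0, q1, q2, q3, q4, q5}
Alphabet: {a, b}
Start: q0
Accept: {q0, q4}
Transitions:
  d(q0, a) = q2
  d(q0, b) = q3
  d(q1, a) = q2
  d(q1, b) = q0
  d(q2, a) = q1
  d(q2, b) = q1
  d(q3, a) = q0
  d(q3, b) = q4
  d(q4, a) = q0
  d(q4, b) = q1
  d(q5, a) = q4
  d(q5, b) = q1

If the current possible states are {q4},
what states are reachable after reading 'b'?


Apply transition on 'b' from each current state:
  d(q4, b) = q1

{q1}


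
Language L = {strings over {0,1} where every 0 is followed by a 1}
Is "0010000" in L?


'00' present: True; ends with '0': True

No, "0010000" is not in L


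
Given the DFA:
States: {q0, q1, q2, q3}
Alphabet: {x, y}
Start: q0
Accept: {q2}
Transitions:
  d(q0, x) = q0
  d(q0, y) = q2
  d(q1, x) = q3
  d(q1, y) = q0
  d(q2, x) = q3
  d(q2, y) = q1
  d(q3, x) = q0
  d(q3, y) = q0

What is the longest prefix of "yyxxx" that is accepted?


Run the DFA, marking each prefix where the state is accepting:
  "" -> q0 [reject]
  "y" -> q2 [accept]
  "yy" -> q1 [reject]
  "yyx" -> q3 [reject]
  "yyxx" -> q0 [reject]
  "yyxxx" -> q0 [reject]

"y"


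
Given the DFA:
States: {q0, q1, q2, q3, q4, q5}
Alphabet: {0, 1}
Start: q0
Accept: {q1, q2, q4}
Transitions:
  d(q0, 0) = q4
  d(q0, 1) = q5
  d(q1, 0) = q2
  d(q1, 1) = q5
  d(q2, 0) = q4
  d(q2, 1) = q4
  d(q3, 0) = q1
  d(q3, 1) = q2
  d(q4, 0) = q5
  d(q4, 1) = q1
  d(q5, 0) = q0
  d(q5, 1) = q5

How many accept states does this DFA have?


Accept states listed: {q1, q2, q4}
Counting: q1(1) q2(2) q4(3)

3
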